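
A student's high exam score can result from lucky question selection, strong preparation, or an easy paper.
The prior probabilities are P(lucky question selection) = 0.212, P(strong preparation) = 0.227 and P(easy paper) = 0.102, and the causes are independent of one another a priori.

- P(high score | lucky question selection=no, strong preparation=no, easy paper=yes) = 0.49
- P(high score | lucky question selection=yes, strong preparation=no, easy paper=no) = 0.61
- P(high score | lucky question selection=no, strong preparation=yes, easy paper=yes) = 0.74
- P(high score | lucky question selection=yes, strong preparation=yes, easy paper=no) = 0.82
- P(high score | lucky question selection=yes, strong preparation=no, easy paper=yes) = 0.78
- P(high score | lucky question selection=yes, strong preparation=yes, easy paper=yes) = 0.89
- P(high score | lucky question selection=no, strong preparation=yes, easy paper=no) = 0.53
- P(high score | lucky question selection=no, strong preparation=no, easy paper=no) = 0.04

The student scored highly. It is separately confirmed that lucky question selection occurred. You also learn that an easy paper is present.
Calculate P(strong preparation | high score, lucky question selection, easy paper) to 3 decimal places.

P(strong preparation | high score, lucky question selection, easy paper) ≈ 0.251

By total probability over both values of strong preparation:
  P(high score | lucky question selection, easy paper) = 0.78×0.773 + 0.89×0.227
        = 0.602940 + 0.202030 = 0.804970
Configurations with strong preparation contribute 0.202030, so
  P(strong preparation | high score, lucky question selection, easy paper) = 0.202030 / 0.804970 ≈ 0.251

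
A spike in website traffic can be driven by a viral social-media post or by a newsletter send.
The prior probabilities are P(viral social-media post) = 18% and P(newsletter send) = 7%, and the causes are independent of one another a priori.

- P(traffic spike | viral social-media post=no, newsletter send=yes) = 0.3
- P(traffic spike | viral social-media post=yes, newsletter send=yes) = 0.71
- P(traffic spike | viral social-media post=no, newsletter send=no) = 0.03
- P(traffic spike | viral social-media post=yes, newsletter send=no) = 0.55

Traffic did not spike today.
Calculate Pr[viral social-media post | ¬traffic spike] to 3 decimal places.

Enumerate the 4 (viral social-media post, newsletter send) configurations and weight by the priors:
  P(¬traffic spike) = 0.97·0.82·0.93 + 0.7·0.82·0.07 + 0.45·0.18·0.93 + 0.29·0.18·0.07
        = 0.739722 + 0.040180 + 0.075330 + 0.003654 = 0.858886
Configurations with viral social-media post contribute 0.078984, so
  P(viral social-media post | ¬traffic spike) = 0.078984 / 0.858886 ≈ 0.092

Pr[viral social-media post | ¬traffic spike] ≈ 0.092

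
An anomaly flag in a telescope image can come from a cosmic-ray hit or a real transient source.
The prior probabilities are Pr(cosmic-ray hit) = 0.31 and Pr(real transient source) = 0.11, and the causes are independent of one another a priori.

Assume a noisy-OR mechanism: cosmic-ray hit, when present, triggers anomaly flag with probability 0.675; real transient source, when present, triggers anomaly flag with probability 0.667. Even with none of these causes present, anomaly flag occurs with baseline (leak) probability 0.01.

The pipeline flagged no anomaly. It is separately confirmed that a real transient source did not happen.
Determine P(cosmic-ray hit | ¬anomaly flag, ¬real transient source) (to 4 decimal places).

Under noisy-OR, P(anomaly flag | causes) = 1 − (1−0.01)·∏(1−qᵢ) over the active causes.
P(¬anomaly flag | ¬real transient source) = 0.99*0.69 + 0.32175*0.31 = 0.683100 + 0.099742 = 0.782842
Restricting to configurations with cosmic-ray hit present: 0.32175*0.31 = 0.099742.
So P(cosmic-ray hit | ¬anomaly flag, ¬real transient source) = 0.099742/0.782842 ≈ 0.1274.

P(cosmic-ray hit | ¬anomaly flag, ¬real transient source) ≈ 0.1274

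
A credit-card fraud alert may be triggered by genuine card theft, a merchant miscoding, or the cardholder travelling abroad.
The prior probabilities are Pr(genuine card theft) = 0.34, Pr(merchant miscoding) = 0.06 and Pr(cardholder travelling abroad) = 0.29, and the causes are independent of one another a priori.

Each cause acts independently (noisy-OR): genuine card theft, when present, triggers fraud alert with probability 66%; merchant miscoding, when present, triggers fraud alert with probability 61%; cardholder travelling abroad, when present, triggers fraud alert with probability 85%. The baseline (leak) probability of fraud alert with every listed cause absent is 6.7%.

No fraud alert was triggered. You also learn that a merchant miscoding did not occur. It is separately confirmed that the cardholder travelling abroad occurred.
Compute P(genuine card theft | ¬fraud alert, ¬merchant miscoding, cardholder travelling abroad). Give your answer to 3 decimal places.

P(genuine card theft | ¬fraud alert, ¬merchant miscoding, cardholder travelling abroad) ≈ 0.149

Under noisy-OR, P(fraud alert | causes) = 1 − (1−0.067)·∏(1−qᵢ) over the active causes.
By total probability over both values of genuine card theft:
  P(¬fraud alert | ¬merchant miscoding, cardholder travelling abroad) = 0.13995*0.66 + 0.047583*0.34
        = 0.092367 + 0.016178 = 0.108545
The terms with genuine card theft present sum to 0.016178, so
  P(genuine card theft | ¬fraud alert, ¬merchant miscoding, cardholder travelling abroad) = 0.016178 / 0.108545 ≈ 0.149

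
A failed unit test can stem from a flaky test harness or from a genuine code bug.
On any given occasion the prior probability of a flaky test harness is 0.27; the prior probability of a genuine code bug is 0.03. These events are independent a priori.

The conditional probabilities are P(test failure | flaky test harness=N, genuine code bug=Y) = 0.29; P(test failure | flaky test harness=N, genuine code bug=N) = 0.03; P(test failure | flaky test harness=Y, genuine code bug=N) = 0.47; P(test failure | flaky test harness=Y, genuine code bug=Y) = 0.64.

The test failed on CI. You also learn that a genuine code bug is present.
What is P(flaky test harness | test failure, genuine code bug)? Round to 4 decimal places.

Enumerate both values of flaky test harness and weight by the priors:
  P(test failure | genuine code bug) = 0.29·0.73 + 0.64·0.27
        = 0.211700 + 0.172800 = 0.384500
The terms with flaky test harness present sum to 0.172800, so
  P(flaky test harness | test failure, genuine code bug) = 0.172800 / 0.384500 ≈ 0.4494

P(flaky test harness | test failure, genuine code bug) ≈ 0.4494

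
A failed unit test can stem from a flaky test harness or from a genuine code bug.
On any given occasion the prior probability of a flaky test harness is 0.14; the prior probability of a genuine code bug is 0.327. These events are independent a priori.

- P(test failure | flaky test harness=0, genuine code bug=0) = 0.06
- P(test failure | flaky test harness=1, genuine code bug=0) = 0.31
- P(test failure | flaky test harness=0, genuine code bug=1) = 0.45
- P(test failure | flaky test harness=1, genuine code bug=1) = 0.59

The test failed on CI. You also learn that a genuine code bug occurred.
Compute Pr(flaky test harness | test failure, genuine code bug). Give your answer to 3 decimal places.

Weight on flaky test harness=true, given the evidence: 0.59*0.14 = 0.082600
The normalizing constant is 0.45*0.86 + 0.59*0.14 = 0.469600
P(flaky test harness | test failure, genuine code bug) = 0.082600/0.469600 ≈ 0.176

Pr(flaky test harness | test failure, genuine code bug) ≈ 0.176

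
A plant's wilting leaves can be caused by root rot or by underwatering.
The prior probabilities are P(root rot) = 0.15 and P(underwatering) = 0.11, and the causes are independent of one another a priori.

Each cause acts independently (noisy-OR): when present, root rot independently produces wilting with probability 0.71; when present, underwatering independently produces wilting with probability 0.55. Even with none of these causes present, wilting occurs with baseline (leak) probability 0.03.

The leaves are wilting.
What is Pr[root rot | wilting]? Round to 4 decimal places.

Pr[root rot | wilting] ≈ 0.5942

Under noisy-OR, P(wilting | causes) = 1 − (1−0.03)·∏(1−qᵢ) over the active causes.
Weight on root rot=true, given the evidence: 0.095946 + 0.014411 = 0.110357
Normalizer over all consistent configurations: 0.03×0.85×0.89 + 0.5635×0.85×0.11 + 0.7187×0.15×0.89 + 0.873415×0.15×0.11 = 0.185739
P(root rot | wilting) = 0.110357/0.185739 ≈ 0.5942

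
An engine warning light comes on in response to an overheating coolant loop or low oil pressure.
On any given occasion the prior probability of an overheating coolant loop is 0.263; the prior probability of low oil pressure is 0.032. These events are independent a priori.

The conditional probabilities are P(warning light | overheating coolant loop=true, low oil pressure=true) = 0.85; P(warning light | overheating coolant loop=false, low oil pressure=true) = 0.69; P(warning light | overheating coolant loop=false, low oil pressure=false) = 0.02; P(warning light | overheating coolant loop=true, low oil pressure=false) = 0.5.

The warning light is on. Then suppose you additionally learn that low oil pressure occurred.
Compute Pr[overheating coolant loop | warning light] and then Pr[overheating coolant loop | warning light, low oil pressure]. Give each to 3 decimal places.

Pr[overheating coolant loop | warning light] ≈ 0.815; Pr[overheating coolant loop | warning light, low oil pressure] ≈ 0.305

Enumerate the 4 (overheating coolant loop, low oil pressure) configurations and weight by the priors:
  P(warning light) = 0.02×0.737×0.968 + 0.69×0.737×0.032 + 0.5×0.263×0.968 + 0.85×0.263×0.032
        = 0.014268 + 0.016273 + 0.127292 + 0.007154 = 0.164987
Keeping only the overheating coolant loop-present terms gives 0.134446, so
  P(overheating coolant loop | warning light) = 0.134446 / 0.164987 ≈ 0.815

Now also conditioning on low oil pressure=true:
For the numerator, keep only overheating coolant loop=true terms: 0.85*0.263 = 0.223550
Denominator P(warning light | low oil pressure): 0.69*0.737 + 0.85*0.263 = 0.732080
Posterior = 0.223550 / 0.732080 ≈ 0.305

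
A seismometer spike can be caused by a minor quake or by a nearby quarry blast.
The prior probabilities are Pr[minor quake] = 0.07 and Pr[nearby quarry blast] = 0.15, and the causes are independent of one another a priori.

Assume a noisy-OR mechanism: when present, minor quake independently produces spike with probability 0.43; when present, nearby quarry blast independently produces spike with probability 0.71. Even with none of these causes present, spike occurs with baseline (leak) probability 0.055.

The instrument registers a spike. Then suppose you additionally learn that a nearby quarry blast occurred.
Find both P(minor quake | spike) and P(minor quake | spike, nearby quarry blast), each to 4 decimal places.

P(minor quake | spike) ≈ 0.2005; P(minor quake | spike, nearby quarry blast) ≈ 0.0804

Under noisy-OR, P(spike | causes) = 1 − (1−0.055)·∏(1−qᵢ) over the active causes.
For the numerator, keep only minor quake=true terms: 0.027450 + 0.008860 = 0.036310
Normalizer over all consistent configurations: 0.055×0.93×0.85 + 0.72595×0.93×0.15 + 0.46135×0.07×0.85 + 0.843792×0.07×0.15 = 0.181058
Posterior = 0.036310 / 0.181058 ≈ 0.2005

Now also conditioning on nearby quarry blast=true:
Enumerate both values of minor quake and weight by the priors:
  P(spike | nearby quarry blast) = 0.72595×0.93 + 0.843792×0.07
        = 0.675134 + 0.059065 = 0.734199
Keeping only the minor quake-present terms gives 0.059065, so
  P(minor quake | spike, nearby quarry blast) = 0.059065 / 0.734199 ≈ 0.0804
This is intercausal reasoning (explaining away): once nearby quarry blast accounts for the spike, minor quake becomes less likely.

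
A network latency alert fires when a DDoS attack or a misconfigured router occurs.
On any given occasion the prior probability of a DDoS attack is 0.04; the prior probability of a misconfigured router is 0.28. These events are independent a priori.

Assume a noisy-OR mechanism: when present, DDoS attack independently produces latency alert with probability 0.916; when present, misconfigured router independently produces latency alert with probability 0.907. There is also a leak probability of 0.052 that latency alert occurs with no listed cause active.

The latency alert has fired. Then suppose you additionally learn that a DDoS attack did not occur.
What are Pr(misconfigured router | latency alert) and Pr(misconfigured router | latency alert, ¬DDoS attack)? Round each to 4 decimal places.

Pr(misconfigured router | latency alert) ≈ 0.8040; Pr(misconfigured router | latency alert, ¬DDoS attack) ≈ 0.8721

Under noisy-OR, P(latency alert | causes) = 1 − (1−0.052)·∏(1−qᵢ) over the active causes.
Sum P(latency alert|·) weighted by the priors over the 4 (DDoS attack, misconfigured router) configurations:
  P(latency alert) = 0.052*0.96*0.72 + 0.911836*0.96*0.28 + 0.920368*0.04*0.72 + 0.992594*0.04*0.28
        = 0.035942 + 0.245102 + 0.026507 + 0.011117 = 0.318668
Configurations with misconfigured router contribute 0.256219, so
  P(misconfigured router | latency alert) = 0.256219 / 0.318668 ≈ 0.8040

With the extra evidence:
Enumerate both values of misconfigured router and weight by the priors:
  P(latency alert | ¬DDoS attack) = 0.052·0.72 + 0.911836·0.28
        = 0.037440 + 0.255314 = 0.292754
Keeping only the misconfigured router-present terms gives 0.255314, so
  P(misconfigured router | latency alert, ¬DDoS attack) = 0.255314 / 0.292754 ≈ 0.8721
Ruling out DDoS attack raises the posterior on misconfigured router — the flip side of explaining away.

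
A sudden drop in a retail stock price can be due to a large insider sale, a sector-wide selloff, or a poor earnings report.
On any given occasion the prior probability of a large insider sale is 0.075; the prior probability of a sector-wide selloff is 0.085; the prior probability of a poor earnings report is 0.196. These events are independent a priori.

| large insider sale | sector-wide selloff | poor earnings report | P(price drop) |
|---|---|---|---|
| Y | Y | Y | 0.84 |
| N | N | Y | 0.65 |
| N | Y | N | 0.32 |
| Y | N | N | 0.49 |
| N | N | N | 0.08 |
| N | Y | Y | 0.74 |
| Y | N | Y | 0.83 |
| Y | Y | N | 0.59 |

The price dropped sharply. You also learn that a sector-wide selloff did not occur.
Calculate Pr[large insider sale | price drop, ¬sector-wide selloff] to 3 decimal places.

Pr[large insider sale | price drop, ¬sector-wide selloff] ≈ 0.191

P(price drop | ¬sector-wide selloff) = 0.08×0.925×0.804 + 0.65×0.925×0.196 + 0.49×0.075×0.804 + 0.83×0.075×0.196 = 0.059496 + 0.117845 + 0.029547 + 0.012201 = 0.219089
The large insider sale-present share is 0.029547 + 0.012201 = 0.041748.
So P(large insider sale | price drop, ¬sector-wide selloff) = 0.041748/0.219089 ≈ 0.191.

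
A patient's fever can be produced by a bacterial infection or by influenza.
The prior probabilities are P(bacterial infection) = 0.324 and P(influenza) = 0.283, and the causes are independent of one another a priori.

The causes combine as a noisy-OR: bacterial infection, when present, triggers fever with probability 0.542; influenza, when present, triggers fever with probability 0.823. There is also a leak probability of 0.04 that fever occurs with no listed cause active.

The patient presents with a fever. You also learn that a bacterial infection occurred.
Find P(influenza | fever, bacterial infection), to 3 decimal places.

Under noisy-OR, P(fever | causes) = 1 − (1−0.04)·∏(1−qᵢ) over the active causes.
P(fever | bacterial infection) = 0.56032*0.717 + 0.922177*0.283 = 0.401749 + 0.260976 = 0.662725
Of this, 0.260976 comes from 0.922177*0.283 (the influenza=true cases).
Hence the posterior is 0.260976/0.662725 ≈ 0.394.

P(influenza | fever, bacterial infection) ≈ 0.394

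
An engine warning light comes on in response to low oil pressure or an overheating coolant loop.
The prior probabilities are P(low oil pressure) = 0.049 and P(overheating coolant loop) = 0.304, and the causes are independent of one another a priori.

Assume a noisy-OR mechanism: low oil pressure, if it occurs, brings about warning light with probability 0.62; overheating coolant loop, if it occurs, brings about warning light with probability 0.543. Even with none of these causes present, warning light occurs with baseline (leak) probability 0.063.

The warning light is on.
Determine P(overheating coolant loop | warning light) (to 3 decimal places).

Under noisy-OR, P(warning light | causes) = 1 − (1−0.063)·∏(1−qᵢ) over the active causes.
Numerator (weight on configurations with overheating coolant loop): 0.165307 + 0.012472 = 0.177779
The normalizing constant is 0.063·0.951·0.696 + 0.571791·0.951·0.304 + 0.64394·0.049·0.696 + 0.837281·0.049·0.304 = 0.241439
P(overheating coolant loop | warning light) = 0.177779/0.241439 ≈ 0.736

P(overheating coolant loop | warning light) ≈ 0.736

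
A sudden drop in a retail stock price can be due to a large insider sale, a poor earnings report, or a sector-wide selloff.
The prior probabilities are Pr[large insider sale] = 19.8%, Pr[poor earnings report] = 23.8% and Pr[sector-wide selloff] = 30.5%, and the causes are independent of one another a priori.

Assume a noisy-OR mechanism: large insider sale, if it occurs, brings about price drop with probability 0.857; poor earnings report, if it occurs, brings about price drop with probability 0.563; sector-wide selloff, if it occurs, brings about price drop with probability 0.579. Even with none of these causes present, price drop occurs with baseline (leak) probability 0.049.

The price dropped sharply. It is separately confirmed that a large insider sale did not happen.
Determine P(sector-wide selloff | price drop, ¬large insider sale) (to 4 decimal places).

Under noisy-OR, P(price drop | causes) = 1 − (1−0.049)·∏(1−qᵢ) over the active causes.
Enumerate the 4 (poor earnings report, sector-wide selloff) configurations and weight by the priors:
  P(price drop | ¬large insider sale) = 0.049·0.762·0.695 + 0.599629·0.762·0.305 + 0.584413·0.238·0.695 + 0.825038·0.238·0.305
        = 0.025950 + 0.139360 + 0.096668 + 0.059890 = 0.321868
Keeping only the sector-wide selloff-present terms gives 0.199250, so
  P(sector-wide selloff | price drop, ¬large insider sale) = 0.199250 / 0.321868 ≈ 0.6190

P(sector-wide selloff | price drop, ¬large insider sale) ≈ 0.6190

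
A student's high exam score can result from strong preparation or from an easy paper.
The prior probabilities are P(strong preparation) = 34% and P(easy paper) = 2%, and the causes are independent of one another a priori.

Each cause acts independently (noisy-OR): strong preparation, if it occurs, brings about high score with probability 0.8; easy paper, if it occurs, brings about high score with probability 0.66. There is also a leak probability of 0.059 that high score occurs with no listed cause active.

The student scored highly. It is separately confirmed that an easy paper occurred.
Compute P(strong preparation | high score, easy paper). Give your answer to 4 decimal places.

P(strong preparation | high score, easy paper) ≈ 0.4149

Under noisy-OR, P(high score | causes) = 1 − (1−0.059)·∏(1−qᵢ) over the active causes.
Numerator (weight on configurations with strong preparation): 0.936012·0.34 = 0.318244
Normalizer over all consistent configurations: 0.68006·0.66 + 0.936012·0.34 = 0.767084
P(strong preparation | high score, easy paper) = 0.318244/0.767084 ≈ 0.4149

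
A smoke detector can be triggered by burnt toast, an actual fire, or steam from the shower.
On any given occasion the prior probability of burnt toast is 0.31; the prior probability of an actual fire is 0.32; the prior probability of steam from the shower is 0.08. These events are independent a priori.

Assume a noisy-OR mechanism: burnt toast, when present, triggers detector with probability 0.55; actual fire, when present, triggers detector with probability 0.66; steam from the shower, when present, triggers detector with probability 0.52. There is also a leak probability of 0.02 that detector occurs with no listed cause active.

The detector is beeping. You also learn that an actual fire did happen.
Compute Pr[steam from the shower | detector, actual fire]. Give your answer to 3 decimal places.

Pr[steam from the shower | detector, actual fire] ≈ 0.094

Under noisy-OR, P(detector | causes) = 1 − (1−0.02)·∏(1−qᵢ) over the active causes.
Enumerate the 4 (burnt toast, steam from the shower) configurations and weight by the priors:
  P(detector | actual fire) = 0.6668·0.69·0.92 + 0.840064·0.69·0.08 + 0.85006·0.31·0.92 + 0.928029·0.31·0.08
        = 0.423285 + 0.046372 + 0.242437 + 0.023015 = 0.735109
Configurations with steam from the shower contribute 0.069387, so
  P(steam from the shower | detector, actual fire) = 0.069387 / 0.735109 ≈ 0.094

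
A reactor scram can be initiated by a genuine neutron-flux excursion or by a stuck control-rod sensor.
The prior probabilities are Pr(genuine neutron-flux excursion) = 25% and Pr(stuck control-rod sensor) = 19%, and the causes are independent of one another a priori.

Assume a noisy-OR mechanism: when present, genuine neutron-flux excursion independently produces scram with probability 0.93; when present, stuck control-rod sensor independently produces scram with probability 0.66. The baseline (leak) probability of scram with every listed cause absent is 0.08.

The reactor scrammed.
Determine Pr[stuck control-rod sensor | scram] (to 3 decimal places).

Under noisy-OR, P(scram | causes) = 1 − (1−0.08)·∏(1−qᵢ) over the active causes.
Enumerate the 4 (genuine neutron-flux excursion, stuck control-rod sensor) configurations and weight by the priors:
  P(scram) = 0.08×0.75×0.81 + 0.6872×0.75×0.19 + 0.9356×0.25×0.81 + 0.978104×0.25×0.19
        = 0.048600 + 0.097926 + 0.189459 + 0.046460 = 0.382445
Configurations with stuck control-rod sensor contribute 0.144386, so
  P(stuck control-rod sensor | scram) = 0.144386 / 0.382445 ≈ 0.378

Pr[stuck control-rod sensor | scram] ≈ 0.378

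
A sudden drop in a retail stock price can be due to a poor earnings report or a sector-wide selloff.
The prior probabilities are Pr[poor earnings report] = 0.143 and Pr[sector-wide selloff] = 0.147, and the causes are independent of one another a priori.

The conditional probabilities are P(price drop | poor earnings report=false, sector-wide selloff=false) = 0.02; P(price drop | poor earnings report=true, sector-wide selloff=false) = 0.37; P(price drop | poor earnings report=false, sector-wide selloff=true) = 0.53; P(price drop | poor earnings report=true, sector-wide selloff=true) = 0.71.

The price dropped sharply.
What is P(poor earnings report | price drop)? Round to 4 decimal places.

Sum P(price drop|·) weighted by the priors over the 4 (poor earnings report, sector-wide selloff) configurations:
  P(price drop) = 0.02*0.857*0.853 + 0.53*0.857*0.147 + 0.37*0.143*0.853 + 0.71*0.143*0.147
        = 0.014620 + 0.066769 + 0.045132 + 0.014925 = 0.141446
Configurations with poor earnings report contribute 0.060057, so
  P(poor earnings report | price drop) = 0.060057 / 0.141446 ≈ 0.4246

P(poor earnings report | price drop) ≈ 0.4246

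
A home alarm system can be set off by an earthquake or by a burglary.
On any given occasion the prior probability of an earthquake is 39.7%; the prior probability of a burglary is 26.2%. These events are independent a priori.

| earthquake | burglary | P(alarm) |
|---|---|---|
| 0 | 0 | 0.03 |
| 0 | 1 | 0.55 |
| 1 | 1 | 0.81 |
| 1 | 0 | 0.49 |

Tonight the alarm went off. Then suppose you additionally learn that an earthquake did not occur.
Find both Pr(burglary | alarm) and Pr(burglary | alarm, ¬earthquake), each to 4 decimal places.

By total probability over the 4 (earthquake, burglary) configurations:
  P(alarm) = 0.03×0.603×0.738 + 0.55×0.603×0.262 + 0.49×0.397×0.738 + 0.81×0.397×0.262
        = 0.013350 + 0.086892 + 0.143563 + 0.084251 = 0.328056
Configurations with burglary contribute 0.171143, so
  P(burglary | alarm) = 0.171143 / 0.328056 ≈ 0.5217

With the extra evidence:
P(alarm | ¬earthquake) = 0.03*0.738 + 0.55*0.262 = 0.022140 + 0.144100 = 0.166240
Restricting to configurations with burglary present: 0.55*0.262 = 0.144100.
Hence the posterior is 0.144100/0.166240 ≈ 0.8668.
Ruling out earthquake raises the posterior on burglary — the flip side of explaining away.

Pr(burglary | alarm) ≈ 0.5217; Pr(burglary | alarm, ¬earthquake) ≈ 0.8668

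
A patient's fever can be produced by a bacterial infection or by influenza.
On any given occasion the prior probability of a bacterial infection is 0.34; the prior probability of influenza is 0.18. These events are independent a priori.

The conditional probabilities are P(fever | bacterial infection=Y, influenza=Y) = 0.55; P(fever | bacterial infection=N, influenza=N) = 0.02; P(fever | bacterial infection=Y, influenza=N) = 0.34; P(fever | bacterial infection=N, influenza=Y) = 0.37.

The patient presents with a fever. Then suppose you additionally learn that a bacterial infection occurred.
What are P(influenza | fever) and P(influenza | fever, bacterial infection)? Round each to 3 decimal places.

P(fever) = 0.02·0.66·0.82 + 0.37·0.66·0.18 + 0.34·0.34·0.82 + 0.55·0.34·0.18 = 0.010824 + 0.043956 + 0.094792 + 0.033660 = 0.183232
Restricting to configurations with influenza present: 0.043956 + 0.033660 = 0.077616.
P(influenza | fever) = 0.077616 / 0.183232 ≈ 0.424

Now condition on the additional information:
For the numerator, keep only influenza=true terms: 0.55×0.18 = 0.099000
The normalizing constant is 0.34×0.82 + 0.55×0.18 = 0.377800
P(influenza | fever, bacterial infection) = 0.099000/0.377800 ≈ 0.262
Conditioning on bacterial infection lowers the posterior on influenza: the classic explaining-away effect in a common-effect structure.

P(influenza | fever) ≈ 0.424; P(influenza | fever, bacterial infection) ≈ 0.262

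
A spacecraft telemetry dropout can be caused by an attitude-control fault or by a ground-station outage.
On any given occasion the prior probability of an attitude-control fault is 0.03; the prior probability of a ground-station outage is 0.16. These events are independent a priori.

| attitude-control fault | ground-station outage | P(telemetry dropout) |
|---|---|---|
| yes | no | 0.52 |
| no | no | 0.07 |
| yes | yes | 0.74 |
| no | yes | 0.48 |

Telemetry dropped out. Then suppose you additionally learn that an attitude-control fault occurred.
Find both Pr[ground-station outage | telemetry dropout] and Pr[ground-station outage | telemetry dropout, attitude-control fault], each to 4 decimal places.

Sum P(telemetry dropout|·) weighted by the priors over the 4 (attitude-control fault, ground-station outage) configurations:
  P(telemetry dropout) = 0.07·0.97·0.84 + 0.48·0.97·0.16 + 0.52·0.03·0.84 + 0.74·0.03·0.16
        = 0.057036 + 0.074496 + 0.013104 + 0.003552 = 0.148188
Configurations with ground-station outage contribute 0.078048, so
  P(ground-station outage | telemetry dropout) = 0.078048 / 0.148188 ≈ 0.5267

With the extra evidence:
Weight on ground-station outage=true, given the evidence: 0.74×0.16 = 0.118400
Normalizer over all consistent configurations: 0.52×0.84 + 0.74×0.16 = 0.555200
Posterior = 0.118400 / 0.555200 ≈ 0.2133

Pr[ground-station outage | telemetry dropout] ≈ 0.5267; Pr[ground-station outage | telemetry dropout, attitude-control fault] ≈ 0.2133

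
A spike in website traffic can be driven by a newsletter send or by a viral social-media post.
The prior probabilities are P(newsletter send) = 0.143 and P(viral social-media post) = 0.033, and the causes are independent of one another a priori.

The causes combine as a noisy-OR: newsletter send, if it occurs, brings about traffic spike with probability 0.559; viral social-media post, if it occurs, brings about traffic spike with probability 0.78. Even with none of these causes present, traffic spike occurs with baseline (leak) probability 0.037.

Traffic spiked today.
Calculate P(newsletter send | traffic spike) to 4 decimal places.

Under noisy-OR, P(traffic spike | causes) = 1 − (1−0.037)·∏(1−qᵢ) over the active causes.
Weight on newsletter send=true, given the evidence: 0.079555 + 0.004278 = 0.083833
Denominator P(traffic spike): 0.037·0.857·0.967 + 0.78814·0.857·0.033 + 0.575317·0.143·0.967 + 0.90657·0.143·0.033 = 0.136785
P(newsletter send | traffic spike) = 0.083833/0.136785 ≈ 0.6129

P(newsletter send | traffic spike) ≈ 0.6129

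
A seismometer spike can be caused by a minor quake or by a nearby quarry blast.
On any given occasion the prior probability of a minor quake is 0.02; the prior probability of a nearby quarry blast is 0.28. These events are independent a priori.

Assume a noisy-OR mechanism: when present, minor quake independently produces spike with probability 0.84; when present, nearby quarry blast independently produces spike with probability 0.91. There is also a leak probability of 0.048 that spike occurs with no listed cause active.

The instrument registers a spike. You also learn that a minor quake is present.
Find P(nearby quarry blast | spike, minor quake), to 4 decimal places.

Under noisy-OR, P(spike | causes) = 1 − (1−0.048)·∏(1−qᵢ) over the active causes.
Weight on nearby quarry blast=true, given the evidence: 0.986291×0.28 = 0.276161
Normalizer over all consistent configurations: 0.84768×0.72 + 0.986291×0.28 = 0.886491
P(nearby quarry blast | spike, minor quake) = 0.276161/0.886491 ≈ 0.3115

P(nearby quarry blast | spike, minor quake) ≈ 0.3115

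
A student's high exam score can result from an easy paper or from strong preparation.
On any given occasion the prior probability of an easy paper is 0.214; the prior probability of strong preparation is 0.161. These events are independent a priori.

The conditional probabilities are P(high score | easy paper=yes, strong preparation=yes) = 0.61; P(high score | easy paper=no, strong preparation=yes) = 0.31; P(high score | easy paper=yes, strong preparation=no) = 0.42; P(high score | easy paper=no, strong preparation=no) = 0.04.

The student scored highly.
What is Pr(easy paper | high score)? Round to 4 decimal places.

Pr(easy paper | high score) ≈ 0.5951

Sum P(high score|·) weighted by the priors over the 4 (easy paper, strong preparation) configurations:
  P(high score) = 0.04*0.786*0.839 + 0.31*0.786*0.161 + 0.42*0.214*0.839 + 0.61*0.214*0.161
        = 0.026378 + 0.039229 + 0.075409 + 0.021017 = 0.162033
The terms with easy paper present sum to 0.096426, so
  P(easy paper | high score) = 0.096426 / 0.162033 ≈ 0.5951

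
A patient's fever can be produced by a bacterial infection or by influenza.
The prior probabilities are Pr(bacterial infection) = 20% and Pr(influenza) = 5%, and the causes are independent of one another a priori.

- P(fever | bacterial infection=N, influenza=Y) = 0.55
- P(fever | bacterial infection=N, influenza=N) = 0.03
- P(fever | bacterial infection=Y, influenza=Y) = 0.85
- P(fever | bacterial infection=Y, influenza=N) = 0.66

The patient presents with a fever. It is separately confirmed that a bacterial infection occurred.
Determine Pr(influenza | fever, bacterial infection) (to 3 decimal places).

P(fever | bacterial infection) = 0.66*0.95 + 0.85*0.05 = 0.627000 + 0.042500 = 0.669500
The influenza-present share is 0.85*0.05 = 0.042500.
So P(influenza | fever, bacterial infection) = 0.042500/0.669500 ≈ 0.063.

Pr(influenza | fever, bacterial infection) ≈ 0.063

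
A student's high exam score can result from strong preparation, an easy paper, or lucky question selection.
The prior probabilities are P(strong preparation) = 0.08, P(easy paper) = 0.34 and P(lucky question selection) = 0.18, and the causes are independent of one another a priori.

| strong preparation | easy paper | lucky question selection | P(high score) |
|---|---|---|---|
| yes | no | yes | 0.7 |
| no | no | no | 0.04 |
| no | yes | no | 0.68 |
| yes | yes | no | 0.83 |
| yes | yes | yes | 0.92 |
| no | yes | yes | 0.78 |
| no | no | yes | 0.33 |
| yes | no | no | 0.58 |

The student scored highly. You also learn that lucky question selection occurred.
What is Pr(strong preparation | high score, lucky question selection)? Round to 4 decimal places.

Sum P(high score|·) weighted by the priors over the 4 (strong preparation, easy paper) configurations:
  P(high score | lucky question selection) = 0.33·0.92·0.66 + 0.78·0.92·0.34 + 0.7·0.08·0.66 + 0.92·0.08·0.34
        = 0.200376 + 0.243984 + 0.036960 + 0.025024 = 0.506344
Keeping only the strong preparation-present terms gives 0.061984, so
  P(strong preparation | high score, lucky question selection) = 0.061984 / 0.506344 ≈ 0.1224

Pr(strong preparation | high score, lucky question selection) ≈ 0.1224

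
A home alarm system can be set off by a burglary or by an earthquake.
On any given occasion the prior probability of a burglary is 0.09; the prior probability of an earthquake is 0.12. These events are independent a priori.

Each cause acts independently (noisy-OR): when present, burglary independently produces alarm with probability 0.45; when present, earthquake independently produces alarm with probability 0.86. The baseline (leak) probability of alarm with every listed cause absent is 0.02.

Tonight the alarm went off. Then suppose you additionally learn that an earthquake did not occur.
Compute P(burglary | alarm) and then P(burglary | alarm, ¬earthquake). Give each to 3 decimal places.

Under noisy-OR, P(alarm | causes) = 1 − (1−0.02)·∏(1−qᵢ) over the active causes.
P(alarm) = 0.02·0.91·0.88 + 0.8628·0.91·0.12 + 0.461·0.09·0.88 + 0.92454·0.09·0.12 = 0.016016 + 0.094218 + 0.036511 + 0.009985 = 0.156730
Restricting to configurations with burglary present: 0.036511 + 0.009985 = 0.046496.
P(burglary | alarm) = 0.046496 / 0.156730 ≈ 0.297

With the extra evidence:
P(alarm | ¬earthquake) = 0.02×0.91 + 0.461×0.09 = 0.018200 + 0.041490 = 0.059690
Of this, 0.041490 comes from 0.461×0.09 (the burglary=true cases).
So P(burglary | alarm, ¬earthquake) = 0.041490/0.059690 ≈ 0.695.
With earthquake excluded, burglary must carry more of the explanatory weight for the alarm.

P(burglary | alarm) ≈ 0.297; P(burglary | alarm, ¬earthquake) ≈ 0.695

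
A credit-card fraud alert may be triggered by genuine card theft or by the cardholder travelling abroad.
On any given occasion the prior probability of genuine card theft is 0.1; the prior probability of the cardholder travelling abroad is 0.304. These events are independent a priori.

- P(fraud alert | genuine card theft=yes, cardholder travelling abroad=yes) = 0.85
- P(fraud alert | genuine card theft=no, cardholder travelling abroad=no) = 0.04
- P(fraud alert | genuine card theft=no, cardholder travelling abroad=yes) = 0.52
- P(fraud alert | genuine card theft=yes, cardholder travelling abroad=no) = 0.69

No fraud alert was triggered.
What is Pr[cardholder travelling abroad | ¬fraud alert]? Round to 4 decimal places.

Pr[cardholder travelling abroad | ¬fraud alert] ≈ 0.1791

P(¬fraud alert) = 0.96×0.9×0.696 + 0.48×0.9×0.304 + 0.31×0.1×0.696 + 0.15×0.1×0.304 = 0.601344 + 0.131328 + 0.021576 + 0.004560 = 0.758808
The cardholder travelling abroad-present share is 0.131328 + 0.004560 = 0.135888.
Hence the posterior is 0.135888/0.758808 ≈ 0.1791.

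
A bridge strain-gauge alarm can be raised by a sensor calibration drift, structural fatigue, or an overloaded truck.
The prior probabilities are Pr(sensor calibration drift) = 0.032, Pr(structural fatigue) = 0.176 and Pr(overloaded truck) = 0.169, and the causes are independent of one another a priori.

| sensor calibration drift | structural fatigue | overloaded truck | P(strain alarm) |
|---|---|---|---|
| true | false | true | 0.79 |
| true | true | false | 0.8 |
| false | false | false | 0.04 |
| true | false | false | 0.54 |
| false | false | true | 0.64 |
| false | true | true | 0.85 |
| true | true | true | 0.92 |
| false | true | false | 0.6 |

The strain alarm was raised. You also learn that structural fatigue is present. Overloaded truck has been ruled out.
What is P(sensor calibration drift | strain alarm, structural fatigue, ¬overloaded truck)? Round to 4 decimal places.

Sum P(strain alarm|·) weighted by the priors over both values of sensor calibration drift:
  P(strain alarm | structural fatigue, ¬overloaded truck) = 0.6·0.968 + 0.8·0.032
        = 0.580800 + 0.025600 = 0.606400
Configurations with sensor calibration drift contribute 0.025600, so
  P(sensor calibration drift | strain alarm, structural fatigue, ¬overloaded truck) = 0.025600 / 0.606400 ≈ 0.0422

P(sensor calibration drift | strain alarm, structural fatigue, ¬overloaded truck) ≈ 0.0422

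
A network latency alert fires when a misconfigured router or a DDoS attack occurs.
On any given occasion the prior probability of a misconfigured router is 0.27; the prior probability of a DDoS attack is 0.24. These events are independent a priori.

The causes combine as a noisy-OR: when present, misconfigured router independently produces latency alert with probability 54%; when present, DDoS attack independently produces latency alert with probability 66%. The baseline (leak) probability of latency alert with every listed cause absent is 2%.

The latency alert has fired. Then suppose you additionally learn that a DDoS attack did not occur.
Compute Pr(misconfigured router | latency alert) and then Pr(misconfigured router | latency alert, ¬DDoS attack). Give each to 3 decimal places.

Pr(misconfigured router | latency alert) ≈ 0.567; Pr(misconfigured router | latency alert, ¬DDoS attack) ≈ 0.910

Under noisy-OR, P(latency alert | causes) = 1 − (1−0.02)·∏(1−qᵢ) over the active causes.
Numerator (weight on configurations with misconfigured router): 0.112696 + 0.054868 = 0.167564
The normalizing constant is 0.02·0.73·0.76 + 0.6668·0.73·0.24 + 0.5492·0.27·0.76 + 0.846728·0.27·0.24 = 0.295483
P(misconfigured router | latency alert) = 0.167564/0.295483 ≈ 0.567

With the extra evidence:
P(latency alert | ¬DDoS attack) = 0.02×0.73 + 0.5492×0.27 = 0.014600 + 0.148284 = 0.162884
Of this, 0.148284 comes from 0.5492×0.27 (the misconfigured router=true cases).
Hence the posterior is 0.148284/0.162884 ≈ 0.910.
With DDoS attack excluded, misconfigured router must carry more of the explanatory weight for the latency alert.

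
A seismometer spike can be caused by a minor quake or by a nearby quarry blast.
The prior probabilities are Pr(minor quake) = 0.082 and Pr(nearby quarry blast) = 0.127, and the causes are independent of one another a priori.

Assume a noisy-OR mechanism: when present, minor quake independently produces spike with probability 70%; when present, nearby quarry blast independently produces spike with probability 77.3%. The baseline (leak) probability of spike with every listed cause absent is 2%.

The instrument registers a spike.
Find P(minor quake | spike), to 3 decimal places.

P(minor quake | spike) ≈ 0.361

Under noisy-OR, P(spike | causes) = 1 − (1−0.02)·∏(1−qᵢ) over the active causes.
By total probability over the 4 (minor quake, nearby quarry blast) configurations:
  P(spike) = 0.02*0.918*0.873 + 0.77754*0.918*0.127 + 0.706*0.082*0.873 + 0.933262*0.082*0.127
        = 0.016028 + 0.090650 + 0.050540 + 0.009719 = 0.166937
Keeping only the minor quake-present terms gives 0.060259, so
  P(minor quake | spike) = 0.060259 / 0.166937 ≈ 0.361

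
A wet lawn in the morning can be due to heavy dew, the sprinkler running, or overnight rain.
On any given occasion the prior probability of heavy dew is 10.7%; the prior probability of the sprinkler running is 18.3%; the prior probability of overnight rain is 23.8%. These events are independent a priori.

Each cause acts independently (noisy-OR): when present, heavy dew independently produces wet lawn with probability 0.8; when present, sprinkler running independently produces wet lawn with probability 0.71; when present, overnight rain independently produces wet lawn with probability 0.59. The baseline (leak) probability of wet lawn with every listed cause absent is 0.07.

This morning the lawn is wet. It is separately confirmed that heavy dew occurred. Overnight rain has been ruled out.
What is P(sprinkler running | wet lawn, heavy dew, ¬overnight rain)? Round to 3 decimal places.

Under noisy-OR, P(wet lawn | causes) = 1 − (1−0.07)·∏(1−qᵢ) over the active causes.
For the numerator, keep only sprinkler running=true terms: 0.94606×0.183 = 0.173129
Normalizer over all consistent configurations: 0.814×0.817 + 0.94606×0.183 = 0.838167
P(sprinkler running | wet lawn, heavy dew, ¬overnight rain) = 0.173129/0.838167 ≈ 0.207

P(sprinkler running | wet lawn, heavy dew, ¬overnight rain) ≈ 0.207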